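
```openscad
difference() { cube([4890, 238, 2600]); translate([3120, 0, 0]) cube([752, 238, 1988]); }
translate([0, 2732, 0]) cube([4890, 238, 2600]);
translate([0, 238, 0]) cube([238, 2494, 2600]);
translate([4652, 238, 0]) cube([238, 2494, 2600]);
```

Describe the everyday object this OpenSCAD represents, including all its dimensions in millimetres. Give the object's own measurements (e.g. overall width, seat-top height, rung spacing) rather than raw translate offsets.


A single room: four walls, each 2600 mm tall and 238 mm thick, enclosing an outside footprint 4890×2970 mm (x × y), no floor or roof. The front and back walls (−y and +y sides) run the full x-width; the side walls fit between their inner faces. A door opening 752 mm wide and 1988 mm tall is cut through the front wall from the floor up, its −x edge 3120 mm from the wall's −x end.


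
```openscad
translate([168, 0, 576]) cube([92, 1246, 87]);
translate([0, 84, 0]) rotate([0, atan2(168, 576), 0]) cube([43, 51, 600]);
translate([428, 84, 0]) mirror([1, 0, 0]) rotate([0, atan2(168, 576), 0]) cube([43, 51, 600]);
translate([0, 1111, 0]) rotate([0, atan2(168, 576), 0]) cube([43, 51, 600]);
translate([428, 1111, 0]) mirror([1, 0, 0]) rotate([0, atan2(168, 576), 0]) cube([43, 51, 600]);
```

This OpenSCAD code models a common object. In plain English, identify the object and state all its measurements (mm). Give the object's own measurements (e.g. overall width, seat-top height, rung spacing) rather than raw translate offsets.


A sawhorse. A 92×1246×87 mm beam (x, y, z) sits on two A-frame leg pairs. Each pair is two raked legs of 43×51 mm section (51 mm along y) splaying symmetrically in x. Each leg rises 576 mm vertically over 168 mm of horizontal reach and is 600 mm long along its own axis. Every leg's outer bottom edge rests on the floor and its outer top edge meets a bottom edge of the beam — the left legs (tilting toward +x) meet the beam's −x bottom edge, the right legs (their mirror images, tilting toward −x) meet its +x bottom edge — so the leg tops tuck under the beam, the beam's underside is 576 mm above the floor, and the feet are 428 mm apart outside-to-outside with the beam centred between them. The two leg pairs are set in 84 mm from either end of the beam.


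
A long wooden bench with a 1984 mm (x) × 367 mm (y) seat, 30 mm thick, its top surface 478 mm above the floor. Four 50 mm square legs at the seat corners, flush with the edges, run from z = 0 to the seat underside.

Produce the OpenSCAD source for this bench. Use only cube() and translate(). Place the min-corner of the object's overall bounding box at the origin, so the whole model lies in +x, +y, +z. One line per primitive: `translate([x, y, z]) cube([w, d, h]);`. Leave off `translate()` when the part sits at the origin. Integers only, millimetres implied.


translate([0, 0, 448]) cube([1984, 367, 30]);
cube([50, 50, 448]);
translate([0, 317, 0]) cube([50, 50, 448]);
translate([1934, 0, 0]) cube([50, 50, 448]);
translate([1934, 317, 0]) cube([50, 50, 448]);


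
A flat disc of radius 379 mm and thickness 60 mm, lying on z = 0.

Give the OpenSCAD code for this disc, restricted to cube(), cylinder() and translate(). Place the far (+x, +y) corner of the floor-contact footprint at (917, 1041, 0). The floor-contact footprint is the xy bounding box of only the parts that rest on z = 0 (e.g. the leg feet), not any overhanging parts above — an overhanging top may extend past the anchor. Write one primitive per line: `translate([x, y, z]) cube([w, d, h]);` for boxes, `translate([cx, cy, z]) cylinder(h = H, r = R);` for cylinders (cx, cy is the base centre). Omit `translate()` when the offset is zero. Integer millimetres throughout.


translate([538, 662, 0]) cylinder(h = 60, r = 379);


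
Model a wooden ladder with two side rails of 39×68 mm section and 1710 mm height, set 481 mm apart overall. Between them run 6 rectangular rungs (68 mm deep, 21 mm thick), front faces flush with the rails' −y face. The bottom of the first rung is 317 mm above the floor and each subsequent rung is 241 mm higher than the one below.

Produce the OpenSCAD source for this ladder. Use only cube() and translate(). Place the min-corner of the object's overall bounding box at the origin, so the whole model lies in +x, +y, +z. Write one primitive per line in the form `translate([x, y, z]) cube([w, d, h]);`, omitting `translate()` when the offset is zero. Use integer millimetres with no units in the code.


cube([39, 68, 1710]);
translate([442, 0, 0]) cube([39, 68, 1710]);
translate([39, 0, 317]) cube([403, 68, 21]);
translate([39, 0, 558]) cube([403, 68, 21]);
translate([39, 0, 799]) cube([403, 68, 21]);
translate([39, 0, 1040]) cube([403, 68, 21]);
translate([39, 0, 1281]) cube([403, 68, 21]);
translate([39, 0, 1522]) cube([403, 68, 21]);


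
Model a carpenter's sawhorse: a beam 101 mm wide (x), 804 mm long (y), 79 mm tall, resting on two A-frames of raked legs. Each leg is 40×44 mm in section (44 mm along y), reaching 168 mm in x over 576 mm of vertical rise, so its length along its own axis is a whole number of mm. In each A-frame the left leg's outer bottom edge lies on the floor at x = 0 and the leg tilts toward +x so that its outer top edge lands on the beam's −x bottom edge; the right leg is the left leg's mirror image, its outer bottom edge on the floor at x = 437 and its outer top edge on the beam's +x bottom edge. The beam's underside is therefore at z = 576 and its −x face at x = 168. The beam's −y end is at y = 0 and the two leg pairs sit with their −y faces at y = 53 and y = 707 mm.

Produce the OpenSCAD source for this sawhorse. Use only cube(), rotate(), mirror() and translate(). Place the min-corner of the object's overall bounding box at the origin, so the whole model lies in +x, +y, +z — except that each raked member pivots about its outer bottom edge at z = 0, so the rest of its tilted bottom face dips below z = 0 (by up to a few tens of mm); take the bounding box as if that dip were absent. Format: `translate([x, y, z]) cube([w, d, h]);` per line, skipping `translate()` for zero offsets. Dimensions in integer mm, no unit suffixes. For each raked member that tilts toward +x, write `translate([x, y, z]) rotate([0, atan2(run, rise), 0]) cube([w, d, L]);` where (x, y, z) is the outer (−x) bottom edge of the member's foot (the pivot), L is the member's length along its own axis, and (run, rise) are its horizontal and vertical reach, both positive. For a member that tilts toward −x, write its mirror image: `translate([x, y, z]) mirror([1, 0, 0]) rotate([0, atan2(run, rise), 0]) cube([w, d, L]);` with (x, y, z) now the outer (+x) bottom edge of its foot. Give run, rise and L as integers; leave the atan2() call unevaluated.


translate([168, 0, 576]) cube([101, 804, 79]);
translate([0, 53, 0]) rotate([0, atan2(168, 576), 0]) cube([40, 44, 600]);
translate([437, 53, 0]) mirror([1, 0, 0]) rotate([0, atan2(168, 576), 0]) cube([40, 44, 600]);
translate([0, 707, 0]) rotate([0, atan2(168, 576), 0]) cube([40, 44, 600]);
translate([437, 707, 0]) mirror([1, 0, 0]) rotate([0, atan2(168, 576), 0]) cube([40, 44, 600]);


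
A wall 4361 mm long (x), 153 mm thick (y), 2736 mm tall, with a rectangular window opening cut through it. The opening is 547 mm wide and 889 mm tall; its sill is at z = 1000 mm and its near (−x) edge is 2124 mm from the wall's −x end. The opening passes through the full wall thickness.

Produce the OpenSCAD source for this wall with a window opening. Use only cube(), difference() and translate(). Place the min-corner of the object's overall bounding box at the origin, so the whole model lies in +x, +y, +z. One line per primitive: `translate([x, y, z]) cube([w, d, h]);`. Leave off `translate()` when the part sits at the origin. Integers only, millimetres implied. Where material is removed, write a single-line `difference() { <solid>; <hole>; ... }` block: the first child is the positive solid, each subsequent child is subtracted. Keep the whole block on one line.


difference() { cube([4361, 153, 2736]); translate([2124, 0, 1000]) cube([547, 153, 889]); }


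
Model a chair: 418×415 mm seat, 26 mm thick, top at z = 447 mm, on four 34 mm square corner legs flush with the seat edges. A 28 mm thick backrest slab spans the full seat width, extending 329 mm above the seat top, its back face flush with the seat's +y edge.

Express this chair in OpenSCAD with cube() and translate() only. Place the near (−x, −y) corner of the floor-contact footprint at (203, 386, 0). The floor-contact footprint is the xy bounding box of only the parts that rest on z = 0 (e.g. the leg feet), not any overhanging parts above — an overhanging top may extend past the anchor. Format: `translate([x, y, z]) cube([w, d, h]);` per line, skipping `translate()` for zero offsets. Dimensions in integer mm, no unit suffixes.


translate([203, 386, 421]) cube([418, 415, 26]);
translate([203, 386, 0]) cube([34, 34, 421]);
translate([587, 386, 0]) cube([34, 34, 421]);
translate([203, 767, 0]) cube([34, 34, 421]);
translate([587, 767, 0]) cube([34, 34, 421]);
translate([203, 773, 447]) cube([418, 28, 329]);


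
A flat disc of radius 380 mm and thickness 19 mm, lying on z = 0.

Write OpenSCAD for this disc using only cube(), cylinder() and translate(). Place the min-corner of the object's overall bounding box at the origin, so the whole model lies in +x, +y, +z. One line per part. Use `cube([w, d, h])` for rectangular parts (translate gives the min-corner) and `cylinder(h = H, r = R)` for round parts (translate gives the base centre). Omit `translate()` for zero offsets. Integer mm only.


translate([380, 380, 0]) cylinder(h = 19, r = 380);


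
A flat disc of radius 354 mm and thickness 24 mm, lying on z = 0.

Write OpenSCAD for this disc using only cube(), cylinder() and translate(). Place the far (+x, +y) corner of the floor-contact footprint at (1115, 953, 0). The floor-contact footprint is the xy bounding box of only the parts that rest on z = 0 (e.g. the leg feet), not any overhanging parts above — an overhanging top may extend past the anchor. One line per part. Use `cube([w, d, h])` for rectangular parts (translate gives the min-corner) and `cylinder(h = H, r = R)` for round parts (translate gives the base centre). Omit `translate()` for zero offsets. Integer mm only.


translate([761, 599, 0]) cylinder(h = 24, r = 354);


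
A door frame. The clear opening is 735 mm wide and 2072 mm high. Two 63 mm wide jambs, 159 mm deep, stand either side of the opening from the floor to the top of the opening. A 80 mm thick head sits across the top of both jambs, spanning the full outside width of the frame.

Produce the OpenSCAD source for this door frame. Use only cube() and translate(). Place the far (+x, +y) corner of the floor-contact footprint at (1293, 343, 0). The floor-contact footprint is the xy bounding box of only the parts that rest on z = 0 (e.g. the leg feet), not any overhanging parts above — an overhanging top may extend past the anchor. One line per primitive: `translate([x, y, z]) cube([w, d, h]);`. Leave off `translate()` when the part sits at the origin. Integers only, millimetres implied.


translate([432, 184, 0]) cube([63, 159, 2072]);
translate([1230, 184, 0]) cube([63, 159, 2072]);
translate([432, 184, 2072]) cube([861, 159, 80]);


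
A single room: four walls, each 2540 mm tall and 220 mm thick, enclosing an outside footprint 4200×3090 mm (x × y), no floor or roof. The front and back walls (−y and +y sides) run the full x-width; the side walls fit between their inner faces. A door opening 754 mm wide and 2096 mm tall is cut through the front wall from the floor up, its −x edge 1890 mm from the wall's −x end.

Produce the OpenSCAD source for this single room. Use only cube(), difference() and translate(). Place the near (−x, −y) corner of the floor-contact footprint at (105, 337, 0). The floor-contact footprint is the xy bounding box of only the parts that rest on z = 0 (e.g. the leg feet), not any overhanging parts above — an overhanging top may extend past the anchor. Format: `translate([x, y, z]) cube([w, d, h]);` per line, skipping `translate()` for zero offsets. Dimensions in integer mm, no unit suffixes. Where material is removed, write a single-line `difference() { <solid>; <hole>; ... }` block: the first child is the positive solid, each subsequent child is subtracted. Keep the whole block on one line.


difference() { translate([105, 337, 0]) cube([4200, 220, 2540]); translate([1995, 337, 0]) cube([754, 220, 2096]); }
translate([105, 3207, 0]) cube([4200, 220, 2540]);
translate([105, 557, 0]) cube([220, 2650, 2540]);
translate([4085, 557, 0]) cube([220, 2650, 2540]);


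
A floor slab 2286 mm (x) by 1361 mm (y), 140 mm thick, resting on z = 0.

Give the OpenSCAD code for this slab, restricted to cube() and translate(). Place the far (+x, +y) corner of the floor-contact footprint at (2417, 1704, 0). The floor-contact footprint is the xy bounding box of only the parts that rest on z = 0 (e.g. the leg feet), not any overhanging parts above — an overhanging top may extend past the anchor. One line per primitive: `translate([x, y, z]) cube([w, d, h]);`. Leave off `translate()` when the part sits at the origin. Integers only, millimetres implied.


translate([131, 343, 0]) cube([2286, 1361, 140]);


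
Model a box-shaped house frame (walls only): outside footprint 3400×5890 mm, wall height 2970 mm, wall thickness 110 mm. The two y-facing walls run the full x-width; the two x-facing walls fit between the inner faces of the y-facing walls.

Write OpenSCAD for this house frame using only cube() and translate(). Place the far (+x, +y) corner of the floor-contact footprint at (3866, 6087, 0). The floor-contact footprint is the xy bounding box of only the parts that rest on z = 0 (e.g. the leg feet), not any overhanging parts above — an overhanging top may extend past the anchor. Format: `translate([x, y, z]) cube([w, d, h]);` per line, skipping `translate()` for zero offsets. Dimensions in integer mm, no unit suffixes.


translate([466, 197, 0]) cube([3400, 110, 2970]);
translate([466, 5977, 0]) cube([3400, 110, 2970]);
translate([466, 307, 0]) cube([110, 5670, 2970]);
translate([3756, 307, 0]) cube([110, 5670, 2970]);


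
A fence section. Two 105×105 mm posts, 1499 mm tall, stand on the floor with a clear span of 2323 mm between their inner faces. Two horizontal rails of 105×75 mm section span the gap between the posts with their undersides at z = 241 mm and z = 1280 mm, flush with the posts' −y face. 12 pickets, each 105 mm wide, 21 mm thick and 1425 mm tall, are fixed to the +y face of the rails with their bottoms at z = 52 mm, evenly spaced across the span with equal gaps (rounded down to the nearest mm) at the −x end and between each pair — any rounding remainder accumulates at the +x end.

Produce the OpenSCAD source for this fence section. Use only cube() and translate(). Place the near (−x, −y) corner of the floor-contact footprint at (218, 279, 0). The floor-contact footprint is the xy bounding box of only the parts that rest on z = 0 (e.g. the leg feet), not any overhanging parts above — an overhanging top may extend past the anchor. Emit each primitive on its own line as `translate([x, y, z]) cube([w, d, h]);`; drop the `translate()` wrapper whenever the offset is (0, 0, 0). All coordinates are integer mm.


translate([218, 279, 0]) cube([105, 105, 1499]);
translate([2646, 279, 0]) cube([105, 105, 1499]);
translate([323, 279, 241]) cube([2323, 105, 75]);
translate([323, 279, 1280]) cube([2323, 105, 75]);
translate([404, 384, 52]) cube([105, 21, 1425]);
translate([590, 384, 52]) cube([105, 21, 1425]);
translate([776, 384, 52]) cube([105, 21, 1425]);
translate([962, 384, 52]) cube([105, 21, 1425]);
translate([1148, 384, 52]) cube([105, 21, 1425]);
translate([1334, 384, 52]) cube([105, 21, 1425]);
translate([1520, 384, 52]) cube([105, 21, 1425]);
translate([1706, 384, 52]) cube([105, 21, 1425]);
translate([1892, 384, 52]) cube([105, 21, 1425]);
translate([2078, 384, 52]) cube([105, 21, 1425]);
translate([2264, 384, 52]) cube([105, 21, 1425]);
translate([2450, 384, 52]) cube([105, 21, 1425]);


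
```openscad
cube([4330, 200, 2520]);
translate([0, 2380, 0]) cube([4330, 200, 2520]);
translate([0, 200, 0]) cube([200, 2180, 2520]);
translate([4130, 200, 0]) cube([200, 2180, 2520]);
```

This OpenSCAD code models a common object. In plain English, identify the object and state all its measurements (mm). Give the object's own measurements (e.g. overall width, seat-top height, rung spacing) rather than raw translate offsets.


The wall frame of a small rectangular building: four walls, each 2520 mm tall and 200 mm thick, enclosing a footprint 4330 mm (x) by 2580 mm (y) outside-to-outside, with no floor or roof. The front and back walls (the −y and +y sides) span the full width; the two side walls fit between them.


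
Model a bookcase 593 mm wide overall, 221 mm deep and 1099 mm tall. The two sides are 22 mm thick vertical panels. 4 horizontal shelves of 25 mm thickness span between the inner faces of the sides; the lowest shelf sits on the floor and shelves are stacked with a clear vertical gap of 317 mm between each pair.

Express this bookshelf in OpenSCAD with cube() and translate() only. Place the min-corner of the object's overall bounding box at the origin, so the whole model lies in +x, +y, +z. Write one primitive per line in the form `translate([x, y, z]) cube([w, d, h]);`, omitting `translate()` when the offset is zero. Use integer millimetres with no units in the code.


cube([22, 221, 1099]);
translate([571, 0, 0]) cube([22, 221, 1099]);
translate([22, 0, 0]) cube([549, 221, 25]);
translate([22, 0, 342]) cube([549, 221, 25]);
translate([22, 0, 684]) cube([549, 221, 25]);
translate([22, 0, 1026]) cube([549, 221, 25]);


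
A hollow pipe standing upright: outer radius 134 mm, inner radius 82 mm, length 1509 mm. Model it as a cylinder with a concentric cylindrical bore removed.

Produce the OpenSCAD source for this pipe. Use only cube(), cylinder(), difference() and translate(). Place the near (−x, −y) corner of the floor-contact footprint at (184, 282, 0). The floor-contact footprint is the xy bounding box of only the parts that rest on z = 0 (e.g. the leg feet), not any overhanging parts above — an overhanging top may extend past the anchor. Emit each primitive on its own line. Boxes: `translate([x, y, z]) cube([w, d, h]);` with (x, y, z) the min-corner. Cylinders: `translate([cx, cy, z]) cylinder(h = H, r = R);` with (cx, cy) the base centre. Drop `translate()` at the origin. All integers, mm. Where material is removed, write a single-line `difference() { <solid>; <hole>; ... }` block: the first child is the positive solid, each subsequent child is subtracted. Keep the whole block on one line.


difference() { translate([318, 416, 0]) cylinder(h = 1509, r = 134); translate([318, 416, 0]) cylinder(h = 1509, r = 82); }


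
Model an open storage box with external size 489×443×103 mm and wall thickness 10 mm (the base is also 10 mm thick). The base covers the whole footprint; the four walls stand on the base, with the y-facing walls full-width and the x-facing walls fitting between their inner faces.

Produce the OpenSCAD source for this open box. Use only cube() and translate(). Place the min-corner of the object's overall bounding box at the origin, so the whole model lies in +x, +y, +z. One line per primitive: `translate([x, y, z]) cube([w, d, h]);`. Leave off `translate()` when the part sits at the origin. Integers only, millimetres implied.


cube([489, 443, 10]);
translate([0, 0, 10]) cube([489, 10, 93]);
translate([0, 433, 10]) cube([489, 10, 93]);
translate([0, 10, 10]) cube([10, 423, 93]);
translate([479, 10, 10]) cube([10, 423, 93]);


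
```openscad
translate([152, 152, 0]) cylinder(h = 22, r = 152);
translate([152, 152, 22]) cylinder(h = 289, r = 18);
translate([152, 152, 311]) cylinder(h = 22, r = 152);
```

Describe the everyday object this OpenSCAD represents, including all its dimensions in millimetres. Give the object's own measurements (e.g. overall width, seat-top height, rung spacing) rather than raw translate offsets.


A spool: two coaxial disc flanges of radius 152 mm and thickness 22 mm, joined by a core cylinder of radius 18 mm and height 289 mm. The lower flange rests on z = 0 and the three cylinders share a vertical axis.


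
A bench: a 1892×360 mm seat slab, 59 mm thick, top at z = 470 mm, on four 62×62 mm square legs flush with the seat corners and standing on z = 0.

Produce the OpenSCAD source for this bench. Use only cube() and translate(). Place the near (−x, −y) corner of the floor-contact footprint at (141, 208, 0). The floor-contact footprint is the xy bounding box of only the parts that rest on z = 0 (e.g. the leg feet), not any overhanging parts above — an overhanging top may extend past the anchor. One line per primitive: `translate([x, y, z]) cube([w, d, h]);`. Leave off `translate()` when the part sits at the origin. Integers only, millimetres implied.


translate([141, 208, 411]) cube([1892, 360, 59]);
translate([141, 208, 0]) cube([62, 62, 411]);
translate([141, 506, 0]) cube([62, 62, 411]);
translate([1971, 208, 0]) cube([62, 62, 411]);
translate([1971, 506, 0]) cube([62, 62, 411]);


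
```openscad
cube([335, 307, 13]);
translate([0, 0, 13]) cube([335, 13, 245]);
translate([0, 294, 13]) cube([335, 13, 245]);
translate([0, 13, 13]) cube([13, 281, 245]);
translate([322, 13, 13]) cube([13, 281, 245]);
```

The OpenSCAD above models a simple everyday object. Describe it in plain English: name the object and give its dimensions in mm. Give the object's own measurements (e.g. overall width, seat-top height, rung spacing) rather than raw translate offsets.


An open-topped rectangular box: outside dimensions 335×307×258 mm, with a uniform wall and base thickness of 13 mm. The base is a full 335×307 slab on the floor; four walls sit on top of the base. The front and back walls (the −y and +y sides) span the full width; the two side walls fit between them.


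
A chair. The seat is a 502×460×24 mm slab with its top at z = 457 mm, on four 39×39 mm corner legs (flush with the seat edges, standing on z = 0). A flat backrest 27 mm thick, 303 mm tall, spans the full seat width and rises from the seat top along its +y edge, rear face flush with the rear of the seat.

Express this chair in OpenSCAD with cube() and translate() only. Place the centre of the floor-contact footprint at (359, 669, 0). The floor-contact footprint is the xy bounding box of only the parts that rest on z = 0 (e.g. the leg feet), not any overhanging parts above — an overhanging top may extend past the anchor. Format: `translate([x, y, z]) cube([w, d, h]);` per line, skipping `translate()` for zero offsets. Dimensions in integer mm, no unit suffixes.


translate([108, 439, 433]) cube([502, 460, 24]);
translate([108, 439, 0]) cube([39, 39, 433]);
translate([571, 439, 0]) cube([39, 39, 433]);
translate([108, 860, 0]) cube([39, 39, 433]);
translate([571, 860, 0]) cube([39, 39, 433]);
translate([108, 872, 457]) cube([502, 27, 303]);


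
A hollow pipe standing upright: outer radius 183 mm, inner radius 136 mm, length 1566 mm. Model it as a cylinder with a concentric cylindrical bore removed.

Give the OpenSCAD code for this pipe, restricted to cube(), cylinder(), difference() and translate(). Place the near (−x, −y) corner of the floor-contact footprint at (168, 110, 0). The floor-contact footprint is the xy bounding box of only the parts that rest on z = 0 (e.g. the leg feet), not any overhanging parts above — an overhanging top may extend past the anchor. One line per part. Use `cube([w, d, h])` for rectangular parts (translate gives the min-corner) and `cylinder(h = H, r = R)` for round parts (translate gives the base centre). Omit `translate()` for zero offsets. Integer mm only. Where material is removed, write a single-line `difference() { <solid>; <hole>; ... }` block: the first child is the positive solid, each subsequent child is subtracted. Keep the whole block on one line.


difference() { translate([351, 293, 0]) cylinder(h = 1566, r = 183); translate([351, 293, 0]) cylinder(h = 1566, r = 136); }


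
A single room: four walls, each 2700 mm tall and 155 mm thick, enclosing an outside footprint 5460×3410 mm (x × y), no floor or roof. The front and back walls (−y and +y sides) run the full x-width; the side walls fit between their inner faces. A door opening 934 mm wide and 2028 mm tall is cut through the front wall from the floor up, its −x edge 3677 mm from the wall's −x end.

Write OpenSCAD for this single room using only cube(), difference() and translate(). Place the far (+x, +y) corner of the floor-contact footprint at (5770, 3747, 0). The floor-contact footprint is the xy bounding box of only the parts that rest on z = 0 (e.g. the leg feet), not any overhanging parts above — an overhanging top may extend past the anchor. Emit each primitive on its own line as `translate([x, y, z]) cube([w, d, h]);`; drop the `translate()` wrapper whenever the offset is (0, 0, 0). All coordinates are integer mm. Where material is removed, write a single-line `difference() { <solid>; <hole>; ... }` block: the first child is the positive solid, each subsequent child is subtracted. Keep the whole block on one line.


difference() { translate([310, 337, 0]) cube([5460, 155, 2700]); translate([3987, 337, 0]) cube([934, 155, 2028]); }
translate([310, 3592, 0]) cube([5460, 155, 2700]);
translate([310, 492, 0]) cube([155, 3100, 2700]);
translate([5615, 492, 0]) cube([155, 3100, 2700]);


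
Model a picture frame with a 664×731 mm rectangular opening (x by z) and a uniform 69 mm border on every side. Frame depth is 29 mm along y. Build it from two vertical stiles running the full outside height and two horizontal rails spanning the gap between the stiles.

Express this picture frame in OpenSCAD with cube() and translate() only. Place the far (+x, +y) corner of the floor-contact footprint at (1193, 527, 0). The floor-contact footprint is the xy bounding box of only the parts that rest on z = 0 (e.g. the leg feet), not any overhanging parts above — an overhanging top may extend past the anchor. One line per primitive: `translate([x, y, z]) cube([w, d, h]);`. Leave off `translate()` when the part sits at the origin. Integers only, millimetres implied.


translate([391, 498, 0]) cube([69, 29, 869]);
translate([1124, 498, 0]) cube([69, 29, 869]);
translate([460, 498, 0]) cube([664, 29, 69]);
translate([460, 498, 800]) cube([664, 29, 69]);


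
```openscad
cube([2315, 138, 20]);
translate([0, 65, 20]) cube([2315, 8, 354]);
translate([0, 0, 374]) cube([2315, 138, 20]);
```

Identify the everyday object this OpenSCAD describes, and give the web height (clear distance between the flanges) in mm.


An I-beam. The web height is 354 mm.

Two wide flanges with a thin centred web — an I-beam. Overall 394 mm minus two 20 mm flanges gives a web of 394 − 2·20 = 354 mm.


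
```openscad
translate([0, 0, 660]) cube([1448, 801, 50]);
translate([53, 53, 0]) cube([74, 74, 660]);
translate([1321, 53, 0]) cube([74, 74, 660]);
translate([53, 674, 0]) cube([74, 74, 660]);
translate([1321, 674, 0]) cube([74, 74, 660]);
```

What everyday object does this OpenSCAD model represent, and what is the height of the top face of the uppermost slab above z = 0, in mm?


A table. The table height is 710 mm.

A 1448×801×50 slab sits at z = 660 on four 74 mm square posts — a table. The top surface is at 660 + 50 = 710 mm.


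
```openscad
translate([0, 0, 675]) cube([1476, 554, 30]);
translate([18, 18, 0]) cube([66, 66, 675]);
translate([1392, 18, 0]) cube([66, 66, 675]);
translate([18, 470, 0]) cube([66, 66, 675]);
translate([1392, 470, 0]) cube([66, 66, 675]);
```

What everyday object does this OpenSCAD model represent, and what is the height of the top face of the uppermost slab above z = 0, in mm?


A table. The table height is 705 mm.

A 1476×554×30 slab sits at z = 675 on four 66 mm square posts — a table. The top surface is at 675 + 30 = 705 mm.


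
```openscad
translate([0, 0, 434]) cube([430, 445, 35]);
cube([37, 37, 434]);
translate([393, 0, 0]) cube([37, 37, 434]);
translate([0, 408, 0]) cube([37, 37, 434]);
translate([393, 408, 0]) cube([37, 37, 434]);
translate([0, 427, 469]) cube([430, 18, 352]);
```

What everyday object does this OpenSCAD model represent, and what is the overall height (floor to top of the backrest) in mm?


A chair. The overall height is 821 mm.

A slab on four corner posts with a tall panel at the back — a chair. The seat slab sits at z = 434 with thickness 35, and the 352 mm backrest starts at the seat top, so the overall height is 434 + 35 + 352 = 821 mm.


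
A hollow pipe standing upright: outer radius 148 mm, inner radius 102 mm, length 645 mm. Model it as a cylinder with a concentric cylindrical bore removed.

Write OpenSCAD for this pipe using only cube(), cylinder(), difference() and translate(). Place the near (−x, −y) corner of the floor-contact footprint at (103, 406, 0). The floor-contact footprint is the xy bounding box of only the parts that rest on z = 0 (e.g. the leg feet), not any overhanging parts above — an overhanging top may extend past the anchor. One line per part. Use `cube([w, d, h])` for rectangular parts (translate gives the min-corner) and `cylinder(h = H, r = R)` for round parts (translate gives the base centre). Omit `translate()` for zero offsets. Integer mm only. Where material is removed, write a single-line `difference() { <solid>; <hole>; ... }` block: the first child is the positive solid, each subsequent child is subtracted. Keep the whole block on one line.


difference() { translate([251, 554, 0]) cylinder(h = 645, r = 148); translate([251, 554, 0]) cylinder(h = 645, r = 102); }


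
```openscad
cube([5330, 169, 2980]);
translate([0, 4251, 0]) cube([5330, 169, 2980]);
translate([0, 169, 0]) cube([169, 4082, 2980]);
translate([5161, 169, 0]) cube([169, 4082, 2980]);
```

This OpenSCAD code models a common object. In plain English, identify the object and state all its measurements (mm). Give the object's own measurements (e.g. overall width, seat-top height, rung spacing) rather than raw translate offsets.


The wall frame of a small rectangular building: four walls, each 2980 mm tall and 169 mm thick, enclosing a footprint 5330 mm (x) by 4420 mm (y) outside-to-outside, with no floor or roof. The front and back walls (the −y and +y sides) span the full width; the two side walls fit between them.


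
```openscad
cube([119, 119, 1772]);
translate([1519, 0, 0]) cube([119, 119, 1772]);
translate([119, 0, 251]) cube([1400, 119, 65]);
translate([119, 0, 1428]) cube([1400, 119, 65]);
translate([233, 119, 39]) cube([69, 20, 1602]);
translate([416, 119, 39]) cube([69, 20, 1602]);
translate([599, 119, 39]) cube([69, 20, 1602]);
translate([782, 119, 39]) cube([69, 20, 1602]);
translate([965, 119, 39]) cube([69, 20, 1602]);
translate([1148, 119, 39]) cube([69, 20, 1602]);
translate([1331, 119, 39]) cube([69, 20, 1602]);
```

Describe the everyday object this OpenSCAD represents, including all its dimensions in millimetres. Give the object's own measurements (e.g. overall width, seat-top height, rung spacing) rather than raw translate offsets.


A fence section. Two 119×119 mm posts, 1772 mm tall, stand on the floor with a clear span of 1400 mm between their inner faces. Two horizontal rails of 119×65 mm section span the gap between the posts with their undersides at z = 251 mm and z = 1428 mm, flush with the posts' −y face. 7 pickets, each 69 mm wide, 20 mm thick and 1602 mm tall, are fixed to the +y face of the rails with their bottoms at z = 39 mm, spaced across the span with a 114 mm gap after the −x post and between neighbouring pickets, with 119 mm left before the +x post.


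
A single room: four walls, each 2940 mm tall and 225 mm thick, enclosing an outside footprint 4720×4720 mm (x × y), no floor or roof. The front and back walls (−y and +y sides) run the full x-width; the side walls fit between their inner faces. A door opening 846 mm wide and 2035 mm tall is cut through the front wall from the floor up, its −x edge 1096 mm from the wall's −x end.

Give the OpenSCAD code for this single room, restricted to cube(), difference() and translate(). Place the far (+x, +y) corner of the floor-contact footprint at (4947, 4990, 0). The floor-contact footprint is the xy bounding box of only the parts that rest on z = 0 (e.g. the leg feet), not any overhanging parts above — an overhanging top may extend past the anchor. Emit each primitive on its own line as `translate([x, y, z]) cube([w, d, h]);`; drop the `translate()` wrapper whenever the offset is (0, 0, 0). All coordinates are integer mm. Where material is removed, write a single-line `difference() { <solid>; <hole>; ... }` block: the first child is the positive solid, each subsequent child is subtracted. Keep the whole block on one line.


difference() { translate([227, 270, 0]) cube([4720, 225, 2940]); translate([1323, 270, 0]) cube([846, 225, 2035]); }
translate([227, 4765, 0]) cube([4720, 225, 2940]);
translate([227, 495, 0]) cube([225, 4270, 2940]);
translate([4722, 495, 0]) cube([225, 4270, 2940]);


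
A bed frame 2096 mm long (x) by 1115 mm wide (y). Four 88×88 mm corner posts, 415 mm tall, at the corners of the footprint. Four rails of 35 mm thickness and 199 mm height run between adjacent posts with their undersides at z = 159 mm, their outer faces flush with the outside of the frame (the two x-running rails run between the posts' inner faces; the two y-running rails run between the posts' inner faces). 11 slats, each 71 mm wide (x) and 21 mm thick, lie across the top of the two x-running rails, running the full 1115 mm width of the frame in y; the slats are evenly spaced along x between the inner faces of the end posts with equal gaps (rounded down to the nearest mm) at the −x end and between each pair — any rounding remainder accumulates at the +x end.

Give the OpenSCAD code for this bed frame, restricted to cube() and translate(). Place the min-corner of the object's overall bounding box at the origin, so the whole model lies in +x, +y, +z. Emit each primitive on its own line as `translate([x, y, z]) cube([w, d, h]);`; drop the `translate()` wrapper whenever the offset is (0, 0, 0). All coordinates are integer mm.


cube([88, 88, 415]);
translate([0, 1027, 0]) cube([88, 88, 415]);
translate([2008, 0, 0]) cube([88, 88, 415]);
translate([2008, 1027, 0]) cube([88, 88, 415]);
translate([88, 0, 159]) cube([1920, 35, 199]);
translate([88, 1080, 159]) cube([1920, 35, 199]);
translate([0, 88, 159]) cube([35, 939, 199]);
translate([2061, 88, 159]) cube([35, 939, 199]);
translate([182, 0, 358]) cube([71, 1115, 21]);
translate([347, 0, 358]) cube([71, 1115, 21]);
translate([512, 0, 358]) cube([71, 1115, 21]);
translate([677, 0, 358]) cube([71, 1115, 21]);
translate([842, 0, 358]) cube([71, 1115, 21]);
translate([1007, 0, 358]) cube([71, 1115, 21]);
translate([1172, 0, 358]) cube([71, 1115, 21]);
translate([1337, 0, 358]) cube([71, 1115, 21]);
translate([1502, 0, 358]) cube([71, 1115, 21]);
translate([1667, 0, 358]) cube([71, 1115, 21]);
translate([1832, 0, 358]) cube([71, 1115, 21]);


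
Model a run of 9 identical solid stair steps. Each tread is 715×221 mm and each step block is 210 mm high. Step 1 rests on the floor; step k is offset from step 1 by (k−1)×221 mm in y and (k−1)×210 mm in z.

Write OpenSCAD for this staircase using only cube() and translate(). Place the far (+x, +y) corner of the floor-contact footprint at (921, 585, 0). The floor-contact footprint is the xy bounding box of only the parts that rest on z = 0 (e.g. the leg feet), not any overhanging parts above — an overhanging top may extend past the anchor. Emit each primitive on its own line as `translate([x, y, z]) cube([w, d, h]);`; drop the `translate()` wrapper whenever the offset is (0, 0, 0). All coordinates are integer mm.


translate([206, 364, 0]) cube([715, 221, 210]);
translate([206, 585, 210]) cube([715, 221, 210]);
translate([206, 806, 420]) cube([715, 221, 210]);
translate([206, 1027, 630]) cube([715, 221, 210]);
translate([206, 1248, 840]) cube([715, 221, 210]);
translate([206, 1469, 1050]) cube([715, 221, 210]);
translate([206, 1690, 1260]) cube([715, 221, 210]);
translate([206, 1911, 1470]) cube([715, 221, 210]);
translate([206, 2132, 1680]) cube([715, 221, 210]);


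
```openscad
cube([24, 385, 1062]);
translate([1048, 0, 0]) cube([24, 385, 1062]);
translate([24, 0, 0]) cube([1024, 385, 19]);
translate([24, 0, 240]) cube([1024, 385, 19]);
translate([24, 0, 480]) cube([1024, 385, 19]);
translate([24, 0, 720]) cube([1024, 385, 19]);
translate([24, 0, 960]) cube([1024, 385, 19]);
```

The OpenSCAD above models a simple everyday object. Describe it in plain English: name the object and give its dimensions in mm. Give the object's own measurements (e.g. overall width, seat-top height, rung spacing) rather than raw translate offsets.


An open bookshelf. Two side panels, each 24 mm thick, 385 mm deep and 1062 mm tall, stand 1072 mm apart (outside-to-outside). Between them sit 5 shelves, each 19 mm thick and 385 mm deep, spanning the full gap between the sides. The bottom shelf rests on the floor (its underside at z = 0) and the clear gap between one shelf's top and the next shelf's underside is 221 mm.


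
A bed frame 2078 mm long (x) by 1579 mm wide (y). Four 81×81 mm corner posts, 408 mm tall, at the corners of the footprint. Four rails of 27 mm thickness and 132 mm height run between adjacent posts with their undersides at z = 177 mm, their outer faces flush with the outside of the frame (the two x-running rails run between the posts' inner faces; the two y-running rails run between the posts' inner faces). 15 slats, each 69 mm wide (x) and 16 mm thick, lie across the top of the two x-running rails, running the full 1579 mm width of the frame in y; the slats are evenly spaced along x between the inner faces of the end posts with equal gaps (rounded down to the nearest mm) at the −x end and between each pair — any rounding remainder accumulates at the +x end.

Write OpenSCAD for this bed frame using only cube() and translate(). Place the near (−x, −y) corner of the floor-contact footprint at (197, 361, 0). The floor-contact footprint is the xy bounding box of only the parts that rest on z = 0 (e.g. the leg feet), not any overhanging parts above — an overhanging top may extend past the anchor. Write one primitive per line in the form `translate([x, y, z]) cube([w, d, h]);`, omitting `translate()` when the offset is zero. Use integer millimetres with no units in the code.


translate([197, 361, 0]) cube([81, 81, 408]);
translate([197, 1859, 0]) cube([81, 81, 408]);
translate([2194, 361, 0]) cube([81, 81, 408]);
translate([2194, 1859, 0]) cube([81, 81, 408]);
translate([278, 361, 177]) cube([1916, 27, 132]);
translate([278, 1913, 177]) cube([1916, 27, 132]);
translate([197, 442, 177]) cube([27, 1417, 132]);
translate([2248, 442, 177]) cube([27, 1417, 132]);
translate([333, 361, 309]) cube([69, 1579, 16]);
translate([457, 361, 309]) cube([69, 1579, 16]);
translate([581, 361, 309]) cube([69, 1579, 16]);
translate([705, 361, 309]) cube([69, 1579, 16]);
translate([829, 361, 309]) cube([69, 1579, 16]);
translate([953, 361, 309]) cube([69, 1579, 16]);
translate([1077, 361, 309]) cube([69, 1579, 16]);
translate([1201, 361, 309]) cube([69, 1579, 16]);
translate([1325, 361, 309]) cube([69, 1579, 16]);
translate([1449, 361, 309]) cube([69, 1579, 16]);
translate([1573, 361, 309]) cube([69, 1579, 16]);
translate([1697, 361, 309]) cube([69, 1579, 16]);
translate([1821, 361, 309]) cube([69, 1579, 16]);
translate([1945, 361, 309]) cube([69, 1579, 16]);
translate([2069, 361, 309]) cube([69, 1579, 16]);


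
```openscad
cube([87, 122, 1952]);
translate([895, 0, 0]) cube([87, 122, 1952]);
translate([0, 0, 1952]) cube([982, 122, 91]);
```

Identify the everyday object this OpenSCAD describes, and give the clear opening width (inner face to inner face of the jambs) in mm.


A door frame. The clear opening width is 808 mm.

Two 1952 mm tall posts with a header on top — a door frame. The left jamb is 87 mm wide at x = 0; the right jamb starts at x = 895. The clear opening is 895 − 87 = 808 mm.
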